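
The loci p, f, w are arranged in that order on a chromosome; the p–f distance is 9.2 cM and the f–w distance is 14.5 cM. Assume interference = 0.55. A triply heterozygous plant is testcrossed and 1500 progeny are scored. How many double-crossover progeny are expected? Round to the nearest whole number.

9

Map distances give recombination frequencies of 0.092 and 0.145 for the two intervals.
With interference 0.55 (so coincidence = 0.45), expected double-crossover frequency = 0.092 × 0.145 × 0.45 = 0.00600.
Expected number = 0.00600 × 1500 = 9.00 ≈ 9.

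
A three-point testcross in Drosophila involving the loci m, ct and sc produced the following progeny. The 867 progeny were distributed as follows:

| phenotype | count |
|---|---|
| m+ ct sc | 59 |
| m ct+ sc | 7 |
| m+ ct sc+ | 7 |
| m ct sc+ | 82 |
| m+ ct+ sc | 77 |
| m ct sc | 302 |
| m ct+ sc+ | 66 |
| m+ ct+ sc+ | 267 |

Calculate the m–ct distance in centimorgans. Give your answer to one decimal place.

The two most frequent reciprocal classes, m+ ct+ sc+ and m ct sc, are the parental types, so the F1 was m+ ct+ sc+ / m ct sc.
The two rarest classes, m+ ct sc+ and m ct+ sc, are the double crossovers. Comparing them with the parentals, only the ct allele has switched, so ct is the middle locus and the order is sc – ct – m.
Crossovers in the ct–m interval produce the single-crossover classes m ct+ sc+ and m+ ct sc (66 + 59 = 125) plus the double crossovers (14).
RF(ct–m) = (125 + 14) / 867 = 139/867 = 0.1603 → 16.0 centimorgans.

16.0 centimorgans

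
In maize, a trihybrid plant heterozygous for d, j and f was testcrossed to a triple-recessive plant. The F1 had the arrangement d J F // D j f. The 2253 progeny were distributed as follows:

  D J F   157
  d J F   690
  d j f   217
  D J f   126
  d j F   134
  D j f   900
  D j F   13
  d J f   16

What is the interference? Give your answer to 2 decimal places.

The two rarest classes, d J f and D j F, are the double crossovers. Comparing them with the parentals, only the f allele has switched, so f is the middle locus and the order is j – f – d.
j–f: (260 + 29)/2253 = 0.1283; f–d: (374 + 29)/2253 = 0.1789.
Expected DCO frequency = 0.1283 × 0.1789 ≈ 0.02295; observed = 29/2253 ≈ 0.01287.
Coefficient of coincidence = 0.01287/0.02295 ≈ 0.56; interference = 1 − 0.56 = 0.44.

0.44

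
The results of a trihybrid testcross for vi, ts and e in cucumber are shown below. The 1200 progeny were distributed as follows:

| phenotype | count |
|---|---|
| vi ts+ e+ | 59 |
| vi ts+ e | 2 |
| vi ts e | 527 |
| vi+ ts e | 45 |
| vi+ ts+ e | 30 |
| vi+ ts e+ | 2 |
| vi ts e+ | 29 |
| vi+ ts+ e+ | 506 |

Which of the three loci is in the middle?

ts

The two most frequent reciprocal classes, vi ts e and vi+ ts+ e+, are the parental types, so the F1 was vi ts e / vi+ ts+ e+.
The two rarest classes, vi ts+ e and vi+ ts e+, are the double crossovers. Comparing them with the parentals, only the ts allele has switched, so ts is the middle locus and the order is e – ts – vi.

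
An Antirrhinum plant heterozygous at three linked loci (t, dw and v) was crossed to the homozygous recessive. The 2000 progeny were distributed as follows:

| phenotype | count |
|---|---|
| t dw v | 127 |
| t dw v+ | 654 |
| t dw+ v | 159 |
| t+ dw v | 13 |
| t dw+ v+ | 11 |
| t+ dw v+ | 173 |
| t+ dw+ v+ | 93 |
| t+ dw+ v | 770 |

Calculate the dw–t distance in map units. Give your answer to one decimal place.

The two most frequent reciprocal classes, t+ dw+ v and t dw v+, are the parental types, so the F1 was t+ dw+ v / t dw v+.
The two rarest classes, t+ dw v and t dw+ v+, are the double crossovers. Comparing them with the parentals, only the dw allele has switched, so dw is the middle locus and the order is t – dw – v.
Crossovers in the t–dw interval produce the single-crossover classes t dw+ v and t+ dw v+ (159 + 173 = 332) plus the double crossovers (24).
RF(t–dw) = (332 + 24) / 2000 = 356/2000 = 0.1780 → 17.8 map units.

17.8 map units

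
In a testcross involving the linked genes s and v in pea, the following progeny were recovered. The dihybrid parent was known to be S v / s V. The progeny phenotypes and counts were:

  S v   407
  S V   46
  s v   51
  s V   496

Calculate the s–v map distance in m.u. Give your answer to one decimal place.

The recombinant classes are S V and s v: 46 + 51 = 97.
Recombination frequency = 97/1000 = 0.0970 ≈ 9.7%, i.e. 9.7 m.u.

9.7 m.u.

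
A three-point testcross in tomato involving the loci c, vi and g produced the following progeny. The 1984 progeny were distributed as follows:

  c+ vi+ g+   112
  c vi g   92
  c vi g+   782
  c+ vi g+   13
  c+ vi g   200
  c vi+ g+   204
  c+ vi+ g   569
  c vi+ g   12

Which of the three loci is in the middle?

c

The two most frequent reciprocal classes, c+ vi+ g and c vi g+, are the parental types, so the F1 was c+ vi+ g / c vi g+.
The two rarest classes, c vi+ g and c+ vi g+, are the double crossovers. Comparing them with the parentals, only the c allele has switched, so c is the middle locus and the order is g – c – vi.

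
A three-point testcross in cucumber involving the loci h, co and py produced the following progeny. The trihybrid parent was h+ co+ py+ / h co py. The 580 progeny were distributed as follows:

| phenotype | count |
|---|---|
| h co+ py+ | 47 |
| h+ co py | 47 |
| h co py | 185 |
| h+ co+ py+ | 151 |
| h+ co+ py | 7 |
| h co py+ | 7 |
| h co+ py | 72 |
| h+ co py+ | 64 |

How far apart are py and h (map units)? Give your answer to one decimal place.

18.6 map units

The two rarest classes, h+ co+ py and h co py+, are the double crossovers. Comparing them with the parentals, only the py allele has switched, so py is the middle locus and the order is co – py – h.
Crossovers in the py–h interval produce the single-crossover classes h co+ py+ and h+ co py (47 + 47 = 94) plus the double crossovers (14).
RF(py–h) = (94 + 14) / 580 = 108/580 = 0.1862 → 18.6 map units.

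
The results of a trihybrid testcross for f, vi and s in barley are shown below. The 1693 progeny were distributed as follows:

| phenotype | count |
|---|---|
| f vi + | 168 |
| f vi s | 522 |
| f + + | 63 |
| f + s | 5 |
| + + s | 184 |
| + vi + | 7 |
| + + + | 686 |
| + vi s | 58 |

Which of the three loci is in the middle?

The two most frequent reciprocal classes, f vi s and + + +, are the parental types, so the F1 was f vi s / + + +.
The two rarest classes, f + s and + vi +, are the double crossovers. Comparing them with the parentals, only the vi allele has switched, so vi is the middle locus and the order is f – vi – s.

vi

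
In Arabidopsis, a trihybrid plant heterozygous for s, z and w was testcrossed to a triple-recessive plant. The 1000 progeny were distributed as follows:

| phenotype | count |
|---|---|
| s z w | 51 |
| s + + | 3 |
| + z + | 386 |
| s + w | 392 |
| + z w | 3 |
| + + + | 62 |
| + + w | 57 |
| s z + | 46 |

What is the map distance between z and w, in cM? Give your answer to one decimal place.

11.9 cM

The two most frequent reciprocal classes, s + w and + z +, are the parental types, so the F1 was s + w / + z +.
The two rarest classes, s + + and + z w, are the double crossovers. Comparing them with the parentals, only the w allele has switched, so w is the middle locus and the order is s – w – z.
Crossovers in the w–z interval produce the single-crossover classes s z w and + + + (51 + 62 = 113) plus the double crossovers (6).
RF(w–z) = (113 + 6) / 1000 = 119/1000 = 0.1190 → 11.9 cM.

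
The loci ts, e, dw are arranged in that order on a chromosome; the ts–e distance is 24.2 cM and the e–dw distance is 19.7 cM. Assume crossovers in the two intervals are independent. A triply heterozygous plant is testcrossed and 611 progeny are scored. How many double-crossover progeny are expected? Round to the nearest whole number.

Map distances give recombination frequencies of 0.242 and 0.197 for the two intervals.
With no interference, expected double-crossover frequency = 0.242 × 0.197 = 0.04767.
Expected number = 0.04767 × 611 = 29.13 ≈ 29.

29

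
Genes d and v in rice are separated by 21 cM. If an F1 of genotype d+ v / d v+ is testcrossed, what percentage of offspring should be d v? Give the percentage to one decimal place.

10.5%

A map distance of 21 cM corresponds to a recombination frequency of 0.210.
The F1 is d+ v / d v+, so d v is a recombinant gamete class with expected frequency r/2 = 0.210/2 = 0.1050.
That is 0.1050 = 10.5% of the progeny.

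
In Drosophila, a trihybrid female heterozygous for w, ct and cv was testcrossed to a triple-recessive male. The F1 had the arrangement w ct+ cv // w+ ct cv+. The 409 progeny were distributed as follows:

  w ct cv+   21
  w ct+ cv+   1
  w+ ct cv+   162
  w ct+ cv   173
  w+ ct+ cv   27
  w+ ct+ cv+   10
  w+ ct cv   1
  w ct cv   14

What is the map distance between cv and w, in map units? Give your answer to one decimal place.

12.2 map units

The two rarest classes, w ct+ cv+ and w+ ct cv, are the double crossovers. Comparing them with the parentals, only the cv allele has switched, so cv is the middle locus and the order is ct – cv – w.
Crossovers in the cv–w interval produce the single-crossover classes w+ ct+ cv and w ct cv+ (27 + 21 = 48) plus the double crossovers (2).
RF(cv–w) = (48 + 2) / 409 = 50/409 = 0.1222 → 12.2 map units.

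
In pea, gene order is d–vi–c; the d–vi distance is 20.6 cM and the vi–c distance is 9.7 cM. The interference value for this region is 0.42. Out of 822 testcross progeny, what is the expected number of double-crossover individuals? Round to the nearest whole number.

Map distances give recombination frequencies of 0.206 and 0.097 for the two intervals.
With interference 0.42 (so coincidence = 0.58), expected double-crossover frequency = 0.206 × 0.097 × 0.58 = 0.01159.
Expected number = 0.01159 × 822 = 9.53 ≈ 10.

10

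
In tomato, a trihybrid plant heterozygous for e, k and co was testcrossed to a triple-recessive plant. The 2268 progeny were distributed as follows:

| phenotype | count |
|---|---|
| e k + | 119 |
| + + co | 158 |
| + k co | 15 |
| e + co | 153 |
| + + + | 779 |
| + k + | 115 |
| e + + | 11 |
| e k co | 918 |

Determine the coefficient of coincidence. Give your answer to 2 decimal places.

0.66

The two most frequent reciprocal classes, e k co and + + +, are the parental types, so the F1 was e k co / + + +.
The two rarest classes, + k co and e + +, are the double crossovers. Comparing them with the parentals, only the e allele has switched, so e is the middle locus and the order is k – e – co.
k–e: (268 + 26)/2268 = 0.1296; e–co: (277 + 26)/2268 = 0.1336.
Expected DCO frequency = 0.1296 × 0.1336 ≈ 0.01731; observed = 26/2268 ≈ 0.01146.
Coefficient of coincidence = 0.01146/0.01731 ≈ 0.66.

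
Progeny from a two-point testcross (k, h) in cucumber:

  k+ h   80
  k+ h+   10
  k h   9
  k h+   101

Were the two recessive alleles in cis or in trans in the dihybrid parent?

trans

The two most frequent classes are k+ h (80) and k h+ (101); these are the parental (non-recombinant) types.
So the F1 carried k+ h on one chromosome and k h+ on the other — the recessive alleles are on opposite chromosomes (trans / repulsion).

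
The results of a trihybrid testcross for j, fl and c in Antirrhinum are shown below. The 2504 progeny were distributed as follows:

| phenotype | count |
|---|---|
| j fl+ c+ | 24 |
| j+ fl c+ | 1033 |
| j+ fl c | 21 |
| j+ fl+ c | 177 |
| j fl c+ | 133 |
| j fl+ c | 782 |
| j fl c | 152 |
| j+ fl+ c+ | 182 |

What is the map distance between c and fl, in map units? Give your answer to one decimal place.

15.1 map units

The two most frequent reciprocal classes, j+ fl c+ and j fl+ c, are the parental types, so the F1 was j+ fl c+ / j fl+ c.
The two rarest classes, j+ fl c and j fl+ c+, are the double crossovers. Comparing them with the parentals, only the c allele has switched, so c is the middle locus and the order is fl – c – j.
Crossovers in the fl–c interval produce the single-crossover classes j+ fl+ c+ and j fl c (182 + 152 = 334) plus the double crossovers (45).
RF(fl–c) = (334 + 45) / 2504 = 379/2504 = 0.1514 → 15.1 map units.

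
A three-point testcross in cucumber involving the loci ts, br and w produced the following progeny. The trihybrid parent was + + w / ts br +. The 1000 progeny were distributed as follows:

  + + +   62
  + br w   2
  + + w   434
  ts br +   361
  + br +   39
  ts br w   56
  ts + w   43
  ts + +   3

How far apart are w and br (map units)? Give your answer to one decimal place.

The two rarest classes, + br w and ts + +, are the double crossovers. Comparing them with the parentals, only the br allele has switched, so br is the middle locus and the order is ts – br – w.
Crossovers in the br–w interval produce the single-crossover classes + + + and ts br w (62 + 56 = 118) plus the double crossovers (5).
RF(br–w) = (118 + 5) / 1000 = 123/1000 = 0.1230 → 12.3 map units.

12.3 map units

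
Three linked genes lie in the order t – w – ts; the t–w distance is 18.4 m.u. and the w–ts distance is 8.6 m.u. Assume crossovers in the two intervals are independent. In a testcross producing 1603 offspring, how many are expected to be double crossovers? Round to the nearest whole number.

Map distances give recombination frequencies of 0.184 and 0.086 for the two intervals.
With no interference, expected double-crossover frequency = 0.184 × 0.086 = 0.01582.
Expected number = 0.01582 × 1603 = 25.37 ≈ 25.

25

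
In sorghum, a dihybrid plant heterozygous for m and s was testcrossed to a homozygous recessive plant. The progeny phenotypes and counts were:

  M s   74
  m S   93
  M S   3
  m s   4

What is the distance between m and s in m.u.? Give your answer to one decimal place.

The two most frequent classes, M s (74) and m S (93), are the parental types, so the F1 was M s / m S.
The recombinant classes are M S and m s: 3 + 4 = 7.
Recombination frequency = 7/174 = 0.0402 ≈ 4.0%, i.e. 4.0 m.u.

4.0 m.u.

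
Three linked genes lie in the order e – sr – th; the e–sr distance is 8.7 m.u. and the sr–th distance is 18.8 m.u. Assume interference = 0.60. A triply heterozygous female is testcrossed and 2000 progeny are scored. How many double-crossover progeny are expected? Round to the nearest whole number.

Map distances give recombination frequencies of 0.087 and 0.188 for the two intervals.
With interference 0.60 (so coincidence = 0.40), expected double-crossover frequency = 0.087 × 0.188 × 0.40 = 0.00654.
Expected number = 0.00654 × 2000 = 13.08 ≈ 13.

13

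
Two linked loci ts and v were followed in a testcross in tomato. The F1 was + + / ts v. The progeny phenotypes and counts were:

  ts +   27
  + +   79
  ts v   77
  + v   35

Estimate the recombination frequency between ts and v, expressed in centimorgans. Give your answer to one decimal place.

28.4 centimorgans

The recombinant classes are + v and ts +: 35 + 27 = 62.
Recombination frequency = 62/218 = 0.2844 ≈ 28.4%, i.e. 28.4 centimorgans.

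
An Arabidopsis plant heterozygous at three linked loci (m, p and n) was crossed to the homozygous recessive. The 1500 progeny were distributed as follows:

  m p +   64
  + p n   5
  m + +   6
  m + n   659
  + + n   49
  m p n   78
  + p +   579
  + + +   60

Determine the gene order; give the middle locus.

The two most frequent reciprocal classes, + p + and m + n, are the parental types, so the F1 was + p + / m + n.
The two rarest classes, + p n and m + +, are the double crossovers. Comparing them with the parentals, only the n allele has switched, so n is the middle locus and the order is p – n – m.

n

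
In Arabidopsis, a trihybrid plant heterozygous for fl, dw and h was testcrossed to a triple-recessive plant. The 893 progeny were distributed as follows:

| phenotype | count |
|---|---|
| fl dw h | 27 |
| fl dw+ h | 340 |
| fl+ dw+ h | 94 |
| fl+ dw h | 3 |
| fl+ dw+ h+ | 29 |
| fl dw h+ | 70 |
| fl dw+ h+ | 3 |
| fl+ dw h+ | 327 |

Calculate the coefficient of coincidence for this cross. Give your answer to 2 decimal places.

The two most frequent reciprocal classes, fl+ dw h+ and fl dw+ h, are the parental types, so the F1 was fl+ dw h+ / fl dw+ h.
The two rarest classes, fl+ dw h and fl dw+ h+, are the double crossovers. Comparing them with the parentals, only the h allele has switched, so h is the middle locus and the order is fl – h – dw.
fl–h: (164 + 6)/893 = 0.1904; h–dw: (56 + 6)/893 = 0.0694.
Expected DCO frequency = 0.1904 × 0.0694 ≈ 0.01321; observed = 6/893 ≈ 0.00672.
Coefficient of coincidence = 0.00672/0.01321 ≈ 0.51.

0.51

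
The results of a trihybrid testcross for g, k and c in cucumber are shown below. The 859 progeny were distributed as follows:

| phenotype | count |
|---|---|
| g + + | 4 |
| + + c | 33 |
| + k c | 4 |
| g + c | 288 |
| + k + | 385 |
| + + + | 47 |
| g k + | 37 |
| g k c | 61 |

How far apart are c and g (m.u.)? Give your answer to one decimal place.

The two most frequent reciprocal classes, + k + and g + c, are the parental types, so the F1 was + k + / g + c.
The two rarest classes, + k c and g + +, are the double crossovers. Comparing them with the parentals, only the c allele has switched, so c is the middle locus and the order is g – c – k.
Crossovers in the g–c interval produce the single-crossover classes g k + and + + c (37 + 33 = 70) plus the double crossovers (8).
RF(g–c) = (70 + 8) / 859 = 78/859 = 0.0908 → 9.1 m.u.

9.1 m.u.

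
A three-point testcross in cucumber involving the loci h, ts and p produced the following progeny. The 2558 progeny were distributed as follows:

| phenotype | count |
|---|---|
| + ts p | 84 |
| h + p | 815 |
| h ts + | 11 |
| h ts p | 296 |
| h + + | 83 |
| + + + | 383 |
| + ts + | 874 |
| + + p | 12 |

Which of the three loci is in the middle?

The two most frequent reciprocal classes, h + p and + ts +, are the parental types, so the F1 was h + p / + ts +.
The two rarest classes, + + p and h ts +, are the double crossovers. Comparing them with the parentals, only the h allele has switched, so h is the middle locus and the order is p – h – ts.

h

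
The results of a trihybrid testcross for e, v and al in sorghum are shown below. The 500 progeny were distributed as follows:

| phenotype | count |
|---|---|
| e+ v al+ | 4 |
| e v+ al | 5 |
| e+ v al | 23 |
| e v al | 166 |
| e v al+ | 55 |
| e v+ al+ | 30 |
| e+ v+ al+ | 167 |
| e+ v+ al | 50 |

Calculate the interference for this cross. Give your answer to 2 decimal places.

The two most frequent reciprocal classes, e v al and e+ v+ al+, are the parental types, so the F1 was e v al / e+ v+ al+.
The two rarest classes, e v+ al and e+ v al+, are the double crossovers. Comparing them with the parentals, only the v allele has switched, so v is the middle locus and the order is al – v – e.
al–v: (105 + 9)/500 = 0.2280; v–e: (53 + 9)/500 = 0.1240.
Expected DCO frequency = 0.2280 × 0.1240 ≈ 0.02827; observed = 9/500 ≈ 0.01800.
Coefficient of coincidence = 0.01800/0.02827 ≈ 0.64; interference = 1 − 0.64 = 0.36.

0.36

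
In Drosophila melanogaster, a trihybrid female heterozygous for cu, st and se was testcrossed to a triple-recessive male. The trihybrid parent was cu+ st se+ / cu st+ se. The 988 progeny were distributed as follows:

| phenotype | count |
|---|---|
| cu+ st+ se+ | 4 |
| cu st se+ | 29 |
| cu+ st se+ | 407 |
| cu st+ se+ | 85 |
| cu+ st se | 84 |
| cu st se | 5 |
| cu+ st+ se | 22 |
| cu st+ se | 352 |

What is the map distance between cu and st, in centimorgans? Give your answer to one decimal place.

6.1 centimorgans

The two rarest classes, cu+ st+ se+ and cu st se, are the double crossovers. Comparing them with the parentals, only the st allele has switched, so st is the middle locus and the order is cu – st – se.
Crossovers in the cu–st interval produce the single-crossover classes cu st se+ and cu+ st+ se (29 + 22 = 51) plus the double crossovers (9).
RF(cu–st) = (51 + 9) / 988 = 60/988 = 0.0607 → 6.1 centimorgans.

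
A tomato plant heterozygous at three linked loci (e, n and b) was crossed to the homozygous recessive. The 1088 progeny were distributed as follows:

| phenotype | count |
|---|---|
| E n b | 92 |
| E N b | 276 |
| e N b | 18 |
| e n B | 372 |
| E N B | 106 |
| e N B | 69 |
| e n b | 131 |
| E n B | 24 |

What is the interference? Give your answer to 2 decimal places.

0.19

The two most frequent reciprocal classes, E N b and e n B, are the parental types, so the F1 was E N b / e n B.
The two rarest classes, e N b and E n B, are the double crossovers. Comparing them with the parentals, only the e allele has switched, so e is the middle locus and the order is n – e – b.
n–e: (161 + 42)/1088 = 0.1866; e–b: (237 + 42)/1088 = 0.2564.
Expected DCO frequency = 0.1866 × 0.2564 ≈ 0.04784; observed = 42/1088 ≈ 0.03860.
Coefficient of coincidence = 0.03860/0.04784 ≈ 0.81; interference = 1 − 0.81 = 0.19.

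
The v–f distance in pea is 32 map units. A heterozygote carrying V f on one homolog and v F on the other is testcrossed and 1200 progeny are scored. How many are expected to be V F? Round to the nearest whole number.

A map distance of 32 map units corresponds to a recombination frequency of 0.320.
The F1 is V f / v F, so V F is a recombinant gamete class with expected frequency r/2 = 0.320/2 = 0.1600.
Expected number = 0.1600 × 1200 = 192.00 ≈ 192.

192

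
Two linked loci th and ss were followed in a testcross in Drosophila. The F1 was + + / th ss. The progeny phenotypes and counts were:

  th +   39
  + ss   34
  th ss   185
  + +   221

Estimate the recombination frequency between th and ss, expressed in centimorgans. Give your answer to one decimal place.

The recombinant classes are + ss and th +: 34 + 39 = 73.
Recombination frequency = 73/479 = 0.1524 ≈ 15.2%, i.e. 15.2 centimorgans.

15.2 centimorgans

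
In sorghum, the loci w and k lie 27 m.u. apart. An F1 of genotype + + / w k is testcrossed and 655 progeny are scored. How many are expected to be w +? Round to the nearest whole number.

A map distance of 27 m.u. corresponds to a recombination frequency of 0.270.
The F1 is + + / w k, so w + is a recombinant gamete class with expected frequency r/2 = 0.270/2 = 0.1350.
Expected number = 0.1350 × 655 = 88.43 ≈ 88.

88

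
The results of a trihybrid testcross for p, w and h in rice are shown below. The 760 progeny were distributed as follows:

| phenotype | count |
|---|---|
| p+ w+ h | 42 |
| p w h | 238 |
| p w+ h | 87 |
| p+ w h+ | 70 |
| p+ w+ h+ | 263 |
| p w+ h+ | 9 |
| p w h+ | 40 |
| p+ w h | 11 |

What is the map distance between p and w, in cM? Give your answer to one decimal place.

The two most frequent reciprocal classes, p+ w+ h+ and p w h, are the parental types, so the F1 was p+ w+ h+ / p w h.
The two rarest classes, p w+ h+ and p+ w h, are the double crossovers. Comparing them with the parentals, only the p allele has switched, so p is the middle locus and the order is w – p – h.
Crossovers in the w–p interval produce the single-crossover classes p+ w h+ and p w+ h (70 + 87 = 157) plus the double crossovers (20).
RF(w–p) = (157 + 20) / 760 = 177/760 = 0.2329 → 23.3 cM.

23.3 cM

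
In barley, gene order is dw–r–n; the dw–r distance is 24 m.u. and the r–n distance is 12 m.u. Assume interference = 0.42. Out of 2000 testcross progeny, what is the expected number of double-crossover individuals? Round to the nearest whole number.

33

Map distances give recombination frequencies of 0.240 and 0.120 for the two intervals.
With interference 0.42 (so coincidence = 0.58), expected double-crossover frequency = 0.240 × 0.120 × 0.58 = 0.01670.
Expected number = 0.01670 × 2000 = 33.41 ≈ 33.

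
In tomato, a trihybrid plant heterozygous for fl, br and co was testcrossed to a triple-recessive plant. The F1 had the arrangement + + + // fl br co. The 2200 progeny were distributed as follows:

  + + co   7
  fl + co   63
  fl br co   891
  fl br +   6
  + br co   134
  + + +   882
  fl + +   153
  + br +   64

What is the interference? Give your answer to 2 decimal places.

0.32

The two rarest classes, + + co and fl br +, are the double crossovers. Comparing them with the parentals, only the co allele has switched, so co is the middle locus and the order is br – co – fl.
br–co: (127 + 13)/2200 = 0.0636; co–fl: (287 + 13)/2200 = 0.1364.
Expected DCO frequency = 0.0636 × 0.1364 ≈ 0.00868; observed = 13/2200 ≈ 0.00591.
Coefficient of coincidence = 0.00591/0.00868 ≈ 0.68; interference = 1 − 0.68 = 0.32.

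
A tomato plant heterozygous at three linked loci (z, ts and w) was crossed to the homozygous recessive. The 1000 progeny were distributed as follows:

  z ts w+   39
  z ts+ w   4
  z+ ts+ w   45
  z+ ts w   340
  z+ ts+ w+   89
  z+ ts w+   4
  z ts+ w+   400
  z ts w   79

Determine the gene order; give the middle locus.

w

The two most frequent reciprocal classes, z ts+ w+ and z+ ts w, are the parental types, so the F1 was z ts+ w+ / z+ ts w.
The two rarest classes, z ts+ w and z+ ts w+, are the double crossovers. Comparing them with the parentals, only the w allele has switched, so w is the middle locus and the order is ts – w – z.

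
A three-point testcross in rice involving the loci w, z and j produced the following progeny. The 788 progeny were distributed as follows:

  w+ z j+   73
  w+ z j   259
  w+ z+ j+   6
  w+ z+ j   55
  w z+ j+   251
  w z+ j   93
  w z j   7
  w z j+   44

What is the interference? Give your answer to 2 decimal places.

0.49

The two most frequent reciprocal classes, w+ z j and w z+ j+, are the parental types, so the F1 was w+ z j / w z+ j+.
The two rarest classes, w z j and w+ z+ j+, are the double crossovers. Comparing them with the parentals, only the w allele has switched, so w is the middle locus and the order is j – w – z.
j–w: (166 + 13)/788 = 0.2272; w–z: (99 + 13)/788 = 0.1421.
Expected DCO frequency = 0.2272 × 0.1421 ≈ 0.03229; observed = 13/788 ≈ 0.01650.
Coefficient of coincidence = 0.01650/0.03229 ≈ 0.51; interference = 1 − 0.51 = 0.49.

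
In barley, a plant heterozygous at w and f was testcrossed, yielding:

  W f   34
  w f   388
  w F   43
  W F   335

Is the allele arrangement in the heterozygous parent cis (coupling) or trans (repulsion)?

The two most frequent classes are W F (335) and w f (388); these are the parental (non-recombinant) types.
So the F1 carried W F on one chromosome and w f on the other — the recessive alleles are on the same chromosome (cis / coupling).

cis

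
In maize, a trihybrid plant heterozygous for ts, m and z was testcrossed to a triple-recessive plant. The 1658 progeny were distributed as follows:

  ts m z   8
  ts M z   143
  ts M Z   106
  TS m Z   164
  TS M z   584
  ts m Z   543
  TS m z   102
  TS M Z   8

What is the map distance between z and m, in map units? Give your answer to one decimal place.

The two most frequent reciprocal classes, TS M z and ts m Z, are the parental types, so the F1 was TS M z / ts m Z.
The two rarest classes, TS M Z and ts m z, are the double crossovers. Comparing them with the parentals, only the z allele has switched, so z is the middle locus and the order is m – z – ts.
Crossovers in the m–z interval produce the single-crossover classes TS m z and ts M Z (102 + 106 = 208) plus the double crossovers (16).
RF(m–z) = (208 + 16) / 1658 = 224/1658 = 0.1351 → 13.5 map units.

13.5 map units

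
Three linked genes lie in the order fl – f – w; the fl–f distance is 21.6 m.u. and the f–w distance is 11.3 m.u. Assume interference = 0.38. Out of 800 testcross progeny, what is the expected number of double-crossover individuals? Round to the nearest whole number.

Map distances give recombination frequencies of 0.216 and 0.113 for the two intervals.
With interference 0.38 (so coincidence = 0.62), expected double-crossover frequency = 0.216 × 0.113 × 0.62 = 0.01513.
Expected number = 0.01513 × 800 = 12.11 ≈ 12.

12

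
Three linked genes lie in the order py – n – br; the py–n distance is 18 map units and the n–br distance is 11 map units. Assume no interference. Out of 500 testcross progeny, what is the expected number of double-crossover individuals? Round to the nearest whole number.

10

Map distances give recombination frequencies of 0.180 and 0.110 for the two intervals.
With no interference, expected double-crossover frequency = 0.180 × 0.110 = 0.01980.
Expected number = 0.01980 × 500 = 9.90 ≈ 10.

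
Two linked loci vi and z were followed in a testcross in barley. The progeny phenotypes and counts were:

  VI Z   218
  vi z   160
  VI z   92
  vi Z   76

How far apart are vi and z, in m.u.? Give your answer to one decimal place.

The two most frequent classes, VI Z (218) and vi z (160), are the parental types, so the F1 was VI Z / vi z.
The recombinant classes are VI z and vi Z: 92 + 76 = 168.
Recombination frequency = 168/546 = 0.3077 ≈ 30.8%, i.e. 30.8 m.u.

30.8 m.u.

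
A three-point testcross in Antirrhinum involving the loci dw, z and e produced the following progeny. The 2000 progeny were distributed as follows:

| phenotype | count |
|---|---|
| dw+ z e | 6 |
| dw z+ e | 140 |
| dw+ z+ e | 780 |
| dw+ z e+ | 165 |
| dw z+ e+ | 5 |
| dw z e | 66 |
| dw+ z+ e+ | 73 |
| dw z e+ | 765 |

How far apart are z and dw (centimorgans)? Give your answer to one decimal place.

The two most frequent reciprocal classes, dw z e+ and dw+ z+ e, are the parental types, so the F1 was dw z e+ / dw+ z+ e.
The two rarest classes, dw z+ e+ and dw+ z e, are the double crossovers. Comparing them with the parentals, only the z allele has switched, so z is the middle locus and the order is e – z – dw.
Crossovers in the z–dw interval produce the single-crossover classes dw+ z e+ and dw z+ e (165 + 140 = 305) plus the double crossovers (11).
RF(z–dw) = (305 + 11) / 2000 = 316/2000 = 0.1580 → 15.8 centimorgans.

15.8 centimorgans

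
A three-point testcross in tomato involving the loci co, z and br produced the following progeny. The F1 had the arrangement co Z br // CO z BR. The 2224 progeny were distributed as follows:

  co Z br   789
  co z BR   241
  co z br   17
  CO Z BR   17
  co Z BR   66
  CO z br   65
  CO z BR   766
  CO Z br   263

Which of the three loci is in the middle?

The two rarest classes, co z br and CO Z BR, are the double crossovers. Comparing them with the parentals, only the z allele has switched, so z is the middle locus and the order is br – z – co.

z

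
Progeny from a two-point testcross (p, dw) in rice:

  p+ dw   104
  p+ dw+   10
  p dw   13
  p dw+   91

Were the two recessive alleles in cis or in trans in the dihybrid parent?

The two most frequent classes are p+ dw (104) and p dw+ (91); these are the parental (non-recombinant) types.
So the F1 carried p+ dw on one chromosome and p dw+ on the other — the recessive alleles are on opposite chromosomes (trans / repulsion).

trans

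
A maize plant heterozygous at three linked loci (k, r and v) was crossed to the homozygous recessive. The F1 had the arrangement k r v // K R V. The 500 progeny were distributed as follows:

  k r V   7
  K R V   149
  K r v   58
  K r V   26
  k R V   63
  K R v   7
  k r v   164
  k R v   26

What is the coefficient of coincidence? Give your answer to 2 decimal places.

0.79

The two rarest classes, k r V and K R v, are the double crossovers. Comparing them with the parentals, only the v allele has switched, so v is the middle locus and the order is k – v – r.
k–v: (121 + 14)/500 = 0.2700; v–r: (52 + 14)/500 = 0.1320.
Expected DCO frequency = 0.2700 × 0.1320 ≈ 0.03564; observed = 14/500 ≈ 0.02800.
Coefficient of coincidence = 0.02800/0.03564 ≈ 0.79.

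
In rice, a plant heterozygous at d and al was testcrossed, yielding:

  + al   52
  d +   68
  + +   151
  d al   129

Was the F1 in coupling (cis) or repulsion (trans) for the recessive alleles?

cis

The two most frequent classes are + + (151) and d al (129); these are the parental (non-recombinant) types.
So the F1 carried + + on one chromosome and d al on the other — the recessive alleles are on the same chromosome (cis / coupling).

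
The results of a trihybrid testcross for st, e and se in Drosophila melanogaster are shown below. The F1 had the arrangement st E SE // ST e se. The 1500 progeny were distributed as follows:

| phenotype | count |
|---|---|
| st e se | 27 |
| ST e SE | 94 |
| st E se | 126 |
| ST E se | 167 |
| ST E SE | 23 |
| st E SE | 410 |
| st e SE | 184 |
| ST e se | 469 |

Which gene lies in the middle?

The two rarest classes, ST E SE and st e se, are the double crossovers. Comparing them with the parentals, only the st allele has switched, so st is the middle locus and the order is e – st – se.

st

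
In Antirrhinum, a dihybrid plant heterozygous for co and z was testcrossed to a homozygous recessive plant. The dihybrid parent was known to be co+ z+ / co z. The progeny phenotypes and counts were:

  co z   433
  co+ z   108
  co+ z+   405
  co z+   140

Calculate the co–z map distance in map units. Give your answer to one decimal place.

22.8 map units

The recombinant classes are co+ z and co z+: 108 + 140 = 248.
Recombination frequency = 248/1086 = 0.2284 ≈ 22.8%, i.e. 22.8 map units.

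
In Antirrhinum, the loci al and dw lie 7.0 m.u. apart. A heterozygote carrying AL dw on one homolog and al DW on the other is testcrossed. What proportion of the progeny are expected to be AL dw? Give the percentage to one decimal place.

A map distance of 7.0 m.u. corresponds to a recombination frequency of 0.070.
The F1 is AL dw / al DW, so AL dw is a parental gamete class with expected frequency (1 − r)/2 = 0.930/2 = 0.4650.
That is 0.4650 = 46.5% of the progeny.

46.5%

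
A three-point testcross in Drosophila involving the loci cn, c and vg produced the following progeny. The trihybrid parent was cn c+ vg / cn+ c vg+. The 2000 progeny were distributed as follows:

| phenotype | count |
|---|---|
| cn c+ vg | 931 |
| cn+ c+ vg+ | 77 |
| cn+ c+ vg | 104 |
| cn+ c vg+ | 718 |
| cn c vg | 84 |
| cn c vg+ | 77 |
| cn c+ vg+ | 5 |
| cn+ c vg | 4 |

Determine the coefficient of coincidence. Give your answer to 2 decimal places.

0.56

The two rarest classes, cn c+ vg+ and cn+ c vg, are the double crossovers. Comparing them with the parentals, only the vg allele has switched, so vg is the middle locus and the order is cn – vg – c.
cn–vg: (181 + 9)/2000 = 0.0950; vg–c: (161 + 9)/2000 = 0.0850.
Expected DCO frequency = 0.0950 × 0.0850 ≈ 0.00808; observed = 9/2000 ≈ 0.00450.
Coefficient of coincidence = 0.00450/0.00808 ≈ 0.56.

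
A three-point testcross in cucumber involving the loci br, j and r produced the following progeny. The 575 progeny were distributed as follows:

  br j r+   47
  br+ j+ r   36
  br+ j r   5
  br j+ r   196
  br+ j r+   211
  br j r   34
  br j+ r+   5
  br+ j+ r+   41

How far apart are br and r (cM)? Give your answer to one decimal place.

16.2 cM

The two most frequent reciprocal classes, br j+ r and br+ j r+, are the parental types, so the F1 was br j+ r / br+ j r+.
The two rarest classes, br j+ r+ and br+ j r, are the double crossovers. Comparing them with the parentals, only the r allele has switched, so r is the middle locus and the order is j – r – br.
Crossovers in the r–br interval produce the single-crossover classes br+ j+ r and br j r+ (36 + 47 = 83) plus the double crossovers (10).
RF(r–br) = (83 + 10) / 575 = 93/575 = 0.1617 → 16.2 cM.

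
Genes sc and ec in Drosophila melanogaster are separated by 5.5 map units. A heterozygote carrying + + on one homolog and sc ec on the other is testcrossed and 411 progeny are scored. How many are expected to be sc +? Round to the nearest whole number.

A map distance of 5.5 map units corresponds to a recombination frequency of 0.055.
The F1 is + + / sc ec, so sc + is a recombinant gamete class with expected frequency r/2 = 0.055/2 = 0.0275.
Expected number = 0.0275 × 411 = 11.30 ≈ 11.

11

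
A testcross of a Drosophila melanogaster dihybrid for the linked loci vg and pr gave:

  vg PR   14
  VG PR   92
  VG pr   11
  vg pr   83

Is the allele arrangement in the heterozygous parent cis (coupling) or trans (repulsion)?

The two most frequent classes are VG PR (92) and vg pr (83); these are the parental (non-recombinant) types.
So the F1 carried VG PR on one chromosome and vg pr on the other — the recessive alleles are on the same chromosome (cis / coupling).

cis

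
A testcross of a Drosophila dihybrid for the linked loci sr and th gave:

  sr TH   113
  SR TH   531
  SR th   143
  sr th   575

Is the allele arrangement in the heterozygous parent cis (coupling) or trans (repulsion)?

The two most frequent classes are SR TH (531) and sr th (575); these are the parental (non-recombinant) types.
So the F1 carried SR TH on one chromosome and sr th on the other — the recessive alleles are on the same chromosome (cis / coupling).

cis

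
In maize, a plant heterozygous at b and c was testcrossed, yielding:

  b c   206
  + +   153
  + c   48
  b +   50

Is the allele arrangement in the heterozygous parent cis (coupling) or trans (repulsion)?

cis

The two most frequent classes are + + (153) and b c (206); these are the parental (non-recombinant) types.
So the F1 carried + + on one chromosome and b c on the other — the recessive alleles are on the same chromosome (cis / coupling).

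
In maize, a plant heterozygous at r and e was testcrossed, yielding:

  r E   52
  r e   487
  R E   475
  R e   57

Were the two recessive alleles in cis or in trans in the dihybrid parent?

The two most frequent classes are R E (475) and r e (487); these are the parental (non-recombinant) types.
So the F1 carried R E on one chromosome and r e on the other — the recessive alleles are on the same chromosome (cis / coupling).

cis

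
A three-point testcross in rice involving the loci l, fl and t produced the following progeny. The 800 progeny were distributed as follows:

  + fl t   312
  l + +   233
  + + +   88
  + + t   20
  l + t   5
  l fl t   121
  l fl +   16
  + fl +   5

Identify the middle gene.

The two most frequent reciprocal classes, + fl t and l + +, are the parental types, so the F1 was + fl t / l + +.
The two rarest classes, + fl + and l + t, are the double crossovers. Comparing them with the parentals, only the t allele has switched, so t is the middle locus and the order is fl – t – l.

t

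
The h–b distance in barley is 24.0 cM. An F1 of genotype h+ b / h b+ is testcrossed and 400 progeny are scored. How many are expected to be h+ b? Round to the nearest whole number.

A map distance of 24.0 cM corresponds to a recombination frequency of 0.240.
The F1 is h+ b / h b+, so h+ b is a parental gamete class with expected frequency (1 − r)/2 = 0.760/2 = 0.3800.
Expected number = 0.3800 × 400 = 152.00 ≈ 152.

152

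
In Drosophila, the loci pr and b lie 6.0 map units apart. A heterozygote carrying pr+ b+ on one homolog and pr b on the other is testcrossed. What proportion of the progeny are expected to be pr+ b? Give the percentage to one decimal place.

3.0%

A map distance of 6.0 map units corresponds to a recombination frequency of 0.060.
The F1 is pr+ b+ / pr b, so pr+ b is a recombinant gamete class with expected frequency r/2 = 0.060/2 = 0.0300.
That is 0.0300 = 3.0% of the progeny.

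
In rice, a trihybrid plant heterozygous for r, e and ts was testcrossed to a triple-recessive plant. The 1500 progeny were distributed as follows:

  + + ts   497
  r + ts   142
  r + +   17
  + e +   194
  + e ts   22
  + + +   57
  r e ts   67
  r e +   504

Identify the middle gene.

e

The two most frequent reciprocal classes, r e + and + + ts, are the parental types, so the F1 was r e + / + + ts.
The two rarest classes, r + + and + e ts, are the double crossovers. Comparing them with the parentals, only the e allele has switched, so e is the middle locus and the order is ts – e – r.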